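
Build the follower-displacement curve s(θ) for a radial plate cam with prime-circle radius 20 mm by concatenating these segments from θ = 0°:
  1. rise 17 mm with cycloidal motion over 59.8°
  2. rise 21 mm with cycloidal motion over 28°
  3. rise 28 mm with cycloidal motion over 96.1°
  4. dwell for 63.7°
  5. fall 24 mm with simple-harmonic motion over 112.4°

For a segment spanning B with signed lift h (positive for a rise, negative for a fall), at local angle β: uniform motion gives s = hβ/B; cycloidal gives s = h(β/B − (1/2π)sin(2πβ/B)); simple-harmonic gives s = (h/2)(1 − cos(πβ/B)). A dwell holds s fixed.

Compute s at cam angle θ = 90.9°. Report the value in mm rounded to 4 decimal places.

seg 1 [0°–59.8°] cycloidal, h=17: full span → s += 17 → s = 17.0000
seg 2 [59.8°–87.8°] cycloidal, h=21: full span → s += 21 → s = 38.0000
seg 3 [87.8°–183.9°] cycloidal, h=28: θ=90.9° here. β=3.1, B=96.1. 28·(0.0323 − sin(2π·0.0323)/(2π)) = 0.0062 → s = 38.0062

38.0062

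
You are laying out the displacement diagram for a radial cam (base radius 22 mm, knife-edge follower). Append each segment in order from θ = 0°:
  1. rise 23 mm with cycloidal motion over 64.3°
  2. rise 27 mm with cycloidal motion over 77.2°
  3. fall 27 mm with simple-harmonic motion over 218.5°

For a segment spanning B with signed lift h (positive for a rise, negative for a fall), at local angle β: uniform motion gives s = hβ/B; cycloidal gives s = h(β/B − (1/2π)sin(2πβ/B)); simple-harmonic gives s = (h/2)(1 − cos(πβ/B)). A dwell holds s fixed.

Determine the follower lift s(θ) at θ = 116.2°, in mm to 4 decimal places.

seg 1 [0°–64.3°] cycloidal, h=23: full span → s += 23 → s = 23.0000
seg 2 [64.3°–141.5°] cycloidal, h=27: θ=116.2° here. β=51.9, B=77.2. 27·(0.6723 − sin(2π·0.6723)/(2π)) = 21.9465 → s = 44.9465

44.9465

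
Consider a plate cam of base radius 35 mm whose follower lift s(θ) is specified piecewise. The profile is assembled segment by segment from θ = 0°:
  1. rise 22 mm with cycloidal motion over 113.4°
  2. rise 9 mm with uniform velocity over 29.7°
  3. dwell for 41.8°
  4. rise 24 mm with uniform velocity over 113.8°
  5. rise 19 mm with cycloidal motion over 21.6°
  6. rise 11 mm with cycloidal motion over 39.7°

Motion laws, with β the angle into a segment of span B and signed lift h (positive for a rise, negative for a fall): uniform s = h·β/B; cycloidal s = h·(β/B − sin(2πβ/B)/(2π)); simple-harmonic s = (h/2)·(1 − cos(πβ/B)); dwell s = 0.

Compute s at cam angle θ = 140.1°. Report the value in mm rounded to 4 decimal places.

seg 1 [0°–113.4°] cycloidal, h=22: full span → s += 22 → s = 22.0000
seg 2 [113.4°–143.1°] uniform, h=9: θ=140.1° here. β=26.7, B=29.7. 9·26.7/29.7 = 8.0909 → s = 30.0909

30.0909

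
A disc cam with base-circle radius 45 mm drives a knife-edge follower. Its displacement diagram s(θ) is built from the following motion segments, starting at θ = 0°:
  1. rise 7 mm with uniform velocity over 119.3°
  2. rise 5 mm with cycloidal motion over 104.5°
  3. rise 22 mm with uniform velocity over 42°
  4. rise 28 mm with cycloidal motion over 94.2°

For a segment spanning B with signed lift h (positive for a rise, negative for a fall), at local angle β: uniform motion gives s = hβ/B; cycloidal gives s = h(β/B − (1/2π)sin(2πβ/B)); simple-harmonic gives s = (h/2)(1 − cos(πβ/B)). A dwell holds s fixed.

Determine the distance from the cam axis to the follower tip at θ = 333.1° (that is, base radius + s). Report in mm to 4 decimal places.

seg 1 [0°–119.3°] uniform, h=7: full span → s += 7 → s = 7.0000
seg 2 [119.3°–223.8°] cycloidal, h=5: full span → s += 5 → s = 12.0000
seg 3 [223.8°–265.8°] uniform, h=22: full span → s += 22 → s = 34.0000
seg 4 [265.8°–360°] cycloidal, h=28: θ=333.1° here. β=67.3, B=94.2. 28·(0.7144 − sin(2π·0.7144)/(2π)) = 24.3498 → s = 58.3498
radial distance = base radius + s = 45 + 58.3498 = 103.3498

103.3498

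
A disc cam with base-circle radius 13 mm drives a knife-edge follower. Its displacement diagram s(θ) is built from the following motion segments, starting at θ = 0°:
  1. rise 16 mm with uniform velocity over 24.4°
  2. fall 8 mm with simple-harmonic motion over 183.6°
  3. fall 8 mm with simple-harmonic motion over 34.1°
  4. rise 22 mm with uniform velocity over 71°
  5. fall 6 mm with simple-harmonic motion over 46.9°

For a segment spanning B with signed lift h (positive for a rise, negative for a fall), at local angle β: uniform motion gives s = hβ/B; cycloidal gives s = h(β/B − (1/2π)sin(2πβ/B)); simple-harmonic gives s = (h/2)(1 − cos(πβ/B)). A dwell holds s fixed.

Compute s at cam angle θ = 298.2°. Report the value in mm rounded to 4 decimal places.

seg 1 [0°–24.4°] uniform, h=16: full span → s += 16 → s = 16.0000
seg 2 [24.4°–208°] simple-harmonic, h=-8: full span → s += -8 → s = 8.0000
seg 3 [208°–242.1°] simple-harmonic, h=-8: full span → s += -8 → s = 0.0000
seg 4 [242.1°–313.1°] uniform, h=22: θ=298.2° here. β=56.1, B=71. 22·56.1/71 = 17.3831 → s = 17.3831

17.3831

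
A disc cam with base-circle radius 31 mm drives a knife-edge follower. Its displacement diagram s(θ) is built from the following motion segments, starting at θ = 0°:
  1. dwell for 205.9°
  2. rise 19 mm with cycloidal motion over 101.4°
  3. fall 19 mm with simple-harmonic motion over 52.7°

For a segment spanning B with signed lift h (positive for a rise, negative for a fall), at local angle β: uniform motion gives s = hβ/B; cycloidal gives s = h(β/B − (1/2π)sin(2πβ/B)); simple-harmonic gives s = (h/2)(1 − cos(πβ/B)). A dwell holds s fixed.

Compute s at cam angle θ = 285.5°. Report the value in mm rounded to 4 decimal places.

seg 1 [0°–205.9°] dwell: s stays 0.0000
seg 2 [205.9°–307.3°] cycloidal, h=19: θ=285.5° here. β=79.6, B=101.4. 19·(0.7850 − sin(2π·0.7850)/(2π)) = 17.8663 → s = 17.8663

17.8663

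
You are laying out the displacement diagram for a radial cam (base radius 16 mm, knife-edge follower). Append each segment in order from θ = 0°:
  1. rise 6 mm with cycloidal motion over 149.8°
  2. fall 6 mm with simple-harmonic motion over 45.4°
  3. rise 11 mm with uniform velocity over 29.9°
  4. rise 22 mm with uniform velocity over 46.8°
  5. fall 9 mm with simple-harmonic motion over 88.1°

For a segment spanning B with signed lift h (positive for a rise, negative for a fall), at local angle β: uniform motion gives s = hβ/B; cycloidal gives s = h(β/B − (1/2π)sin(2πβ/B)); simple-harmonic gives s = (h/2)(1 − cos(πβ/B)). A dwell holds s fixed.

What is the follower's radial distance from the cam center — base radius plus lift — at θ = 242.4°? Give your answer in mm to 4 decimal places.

seg 1 [0°–149.8°] cycloidal, h=6: full span → s += 6 → s = 6.0000
seg 2 [149.8°–195.2°] simple-harmonic, h=-6: full span → s += -6 → s = 0.0000
seg 3 [195.2°–225.1°] uniform, h=11: full span → s += 11 → s = 11.0000
seg 4 [225.1°–271.9°] uniform, h=22: θ=242.4° here. β=17.3, B=46.8. 22·17.3/46.8 = 8.1325 → s = 19.1325
radial distance = base radius + s = 16 + 19.1325 = 35.1325

35.1325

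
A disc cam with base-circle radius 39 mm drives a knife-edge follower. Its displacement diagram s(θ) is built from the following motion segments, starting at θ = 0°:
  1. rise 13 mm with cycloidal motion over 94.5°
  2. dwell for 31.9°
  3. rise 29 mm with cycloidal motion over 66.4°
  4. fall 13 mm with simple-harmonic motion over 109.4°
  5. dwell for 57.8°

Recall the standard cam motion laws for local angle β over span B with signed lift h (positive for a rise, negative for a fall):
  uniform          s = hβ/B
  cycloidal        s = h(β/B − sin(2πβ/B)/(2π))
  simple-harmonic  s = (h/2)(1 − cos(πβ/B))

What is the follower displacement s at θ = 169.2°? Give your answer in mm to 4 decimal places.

seg 1 [0°–94.5°] cycloidal, h=13: full span → s += 13 → s = 13.0000
seg 2 [94.5°–126.4°] dwell: s stays 13.0000
seg 3 [126.4°–192.8°] cycloidal, h=29: θ=169.2° here. β=42.8, B=66.4. 29·(0.6446 − sin(2π·0.6446)/(2π)) = 22.3322 → s = 35.3322

35.3322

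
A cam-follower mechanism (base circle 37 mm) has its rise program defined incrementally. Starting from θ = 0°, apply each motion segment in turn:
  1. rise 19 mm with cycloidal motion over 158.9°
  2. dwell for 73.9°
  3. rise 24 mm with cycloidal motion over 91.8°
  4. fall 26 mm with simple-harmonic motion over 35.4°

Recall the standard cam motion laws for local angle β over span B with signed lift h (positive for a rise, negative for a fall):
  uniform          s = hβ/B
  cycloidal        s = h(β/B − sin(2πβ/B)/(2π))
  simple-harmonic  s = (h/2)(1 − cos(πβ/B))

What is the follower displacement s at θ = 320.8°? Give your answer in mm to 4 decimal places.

seg 1 [0°–158.9°] cycloidal, h=19: full span → s += 19 → s = 19.0000
seg 2 [158.9°–232.8°] dwell: s stays 19.0000
seg 3 [232.8°–324.6°] cycloidal, h=24: θ=320.8° here. β=88, B=91.8. 24·(0.9586 − sin(2π·0.9586)/(2π)) = 23.9888 → s = 42.9888

42.9888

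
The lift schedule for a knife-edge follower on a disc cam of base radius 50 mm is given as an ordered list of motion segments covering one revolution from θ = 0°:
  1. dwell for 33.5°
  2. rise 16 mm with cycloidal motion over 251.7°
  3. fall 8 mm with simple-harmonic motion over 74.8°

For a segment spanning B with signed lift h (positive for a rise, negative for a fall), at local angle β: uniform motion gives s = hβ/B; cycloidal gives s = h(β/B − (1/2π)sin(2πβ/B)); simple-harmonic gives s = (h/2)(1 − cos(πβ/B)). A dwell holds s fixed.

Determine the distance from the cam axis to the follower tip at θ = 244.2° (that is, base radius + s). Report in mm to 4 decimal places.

seg 1 [0°–33.5°] dwell: s stays 0.0000
seg 2 [33.5°–285.2°] cycloidal, h=16: θ=244.2° here. β=210.7, B=251.7. 16·(0.8371 − sin(2π·0.8371)/(2π)) = 15.5682 → s = 15.5682
radial distance = base radius + s = 50 + 15.5682 = 65.5682

65.5682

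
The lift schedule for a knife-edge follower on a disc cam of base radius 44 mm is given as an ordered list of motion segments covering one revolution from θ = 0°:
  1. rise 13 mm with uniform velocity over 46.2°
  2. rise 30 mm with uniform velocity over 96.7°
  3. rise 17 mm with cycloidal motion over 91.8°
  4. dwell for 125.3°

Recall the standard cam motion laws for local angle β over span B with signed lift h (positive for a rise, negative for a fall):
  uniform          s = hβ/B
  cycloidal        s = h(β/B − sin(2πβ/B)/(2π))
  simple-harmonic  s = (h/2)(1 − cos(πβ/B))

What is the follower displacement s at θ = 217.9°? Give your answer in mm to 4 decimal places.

seg 1 [0°–46.2°] uniform, h=13: full span → s += 13 → s = 13.0000
seg 2 [46.2°–142.9°] uniform, h=30: full span → s += 30 → s = 43.0000
seg 3 [142.9°–234.7°] cycloidal, h=17: θ=217.9° here. β=75, B=91.8. 17·(0.8170 − sin(2π·0.8170)/(2π)) = 16.3583 → s = 59.3583

59.3583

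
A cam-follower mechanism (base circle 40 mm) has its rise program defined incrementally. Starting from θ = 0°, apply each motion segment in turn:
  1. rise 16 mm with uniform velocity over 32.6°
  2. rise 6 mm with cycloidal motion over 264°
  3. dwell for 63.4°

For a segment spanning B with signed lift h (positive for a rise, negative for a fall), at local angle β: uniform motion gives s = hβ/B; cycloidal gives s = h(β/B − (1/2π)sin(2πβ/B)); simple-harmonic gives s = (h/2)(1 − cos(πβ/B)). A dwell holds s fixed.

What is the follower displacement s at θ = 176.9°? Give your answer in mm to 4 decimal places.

seg 1 [0°–32.6°] uniform, h=16: full span → s += 16 → s = 16.0000
seg 2 [32.6°–296.6°] cycloidal, h=6: θ=176.9° here. β=144.3, B=264. 6·(0.5466 − sin(2π·0.5466)/(2π)) = 3.5551 → s = 19.5551

19.5551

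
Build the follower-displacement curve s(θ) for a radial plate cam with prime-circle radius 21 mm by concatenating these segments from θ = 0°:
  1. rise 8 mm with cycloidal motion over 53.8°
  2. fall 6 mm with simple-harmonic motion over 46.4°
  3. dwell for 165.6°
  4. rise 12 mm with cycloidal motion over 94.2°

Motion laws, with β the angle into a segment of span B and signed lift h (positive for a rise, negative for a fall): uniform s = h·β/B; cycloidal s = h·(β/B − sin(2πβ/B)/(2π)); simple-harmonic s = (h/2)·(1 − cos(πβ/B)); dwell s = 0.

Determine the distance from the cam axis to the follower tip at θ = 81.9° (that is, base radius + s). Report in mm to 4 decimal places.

seg 1 [0°–53.8°] cycloidal, h=8: full span → s += 8 → s = 8.0000
seg 2 [53.8°–100.2°] simple-harmonic, h=-6: θ=81.9° here. β=28.1, B=46.4. -6/2·(1 − cos(π·0.6056)) = -3.9771 → s = 4.0229
radial distance = base radius + s = 21 + 4.0229 = 25.0229

25.0229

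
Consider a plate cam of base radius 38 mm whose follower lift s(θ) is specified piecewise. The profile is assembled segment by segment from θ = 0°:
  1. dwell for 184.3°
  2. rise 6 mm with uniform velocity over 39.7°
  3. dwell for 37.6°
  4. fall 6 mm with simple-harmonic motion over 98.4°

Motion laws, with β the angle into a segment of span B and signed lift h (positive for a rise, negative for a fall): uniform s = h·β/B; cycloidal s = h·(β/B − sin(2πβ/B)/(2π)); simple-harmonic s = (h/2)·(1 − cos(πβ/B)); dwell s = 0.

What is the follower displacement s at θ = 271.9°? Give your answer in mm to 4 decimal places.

seg 1 [0°–184.3°] dwell: s stays 0.0000
seg 2 [184.3°–224°] uniform, h=6: full span → s += 6 → s = 6.0000
seg 3 [224°–261.6°] dwell: s stays 6.0000
seg 4 [261.6°–360°] simple-harmonic, h=-6: θ=271.9° here. β=10.3, B=98.4. -6/2·(1 − cos(π·0.1047)) = -0.1608 → s = 5.8392

5.8392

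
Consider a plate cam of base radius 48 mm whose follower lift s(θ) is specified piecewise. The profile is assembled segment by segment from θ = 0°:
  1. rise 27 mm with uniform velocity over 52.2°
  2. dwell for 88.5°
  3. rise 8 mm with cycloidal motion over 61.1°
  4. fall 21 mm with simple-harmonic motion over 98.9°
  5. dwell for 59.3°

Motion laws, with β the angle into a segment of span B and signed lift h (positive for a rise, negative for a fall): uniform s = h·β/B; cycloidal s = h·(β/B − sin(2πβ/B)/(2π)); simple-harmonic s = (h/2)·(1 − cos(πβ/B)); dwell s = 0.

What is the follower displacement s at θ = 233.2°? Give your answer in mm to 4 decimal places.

seg 1 [0°–52.2°] uniform, h=27: full span → s += 27 → s = 27.0000
seg 2 [52.2°–140.7°] dwell: s stays 27.0000
seg 3 [140.7°–201.8°] cycloidal, h=8: full span → s += 8 → s = 35.0000
seg 4 [201.8°–300.7°] simple-harmonic, h=-21: θ=233.2° here. β=31.4, B=98.9. -21/2·(1 − cos(π·0.3175)) = -4.8042 → s = 30.1958

30.1958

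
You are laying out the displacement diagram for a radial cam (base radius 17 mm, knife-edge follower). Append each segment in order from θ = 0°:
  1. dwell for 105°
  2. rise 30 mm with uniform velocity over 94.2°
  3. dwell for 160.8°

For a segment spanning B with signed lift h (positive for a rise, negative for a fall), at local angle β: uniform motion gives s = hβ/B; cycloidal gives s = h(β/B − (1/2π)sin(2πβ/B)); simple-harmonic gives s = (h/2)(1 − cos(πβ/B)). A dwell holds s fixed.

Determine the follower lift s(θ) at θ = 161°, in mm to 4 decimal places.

seg 1 [0°–105°] dwell: s stays 0.0000
seg 2 [105°–199.2°] uniform, h=30: θ=161° here. β=56, B=94.2. 30·56/94.2 = 17.8344 → s = 17.8344

17.8344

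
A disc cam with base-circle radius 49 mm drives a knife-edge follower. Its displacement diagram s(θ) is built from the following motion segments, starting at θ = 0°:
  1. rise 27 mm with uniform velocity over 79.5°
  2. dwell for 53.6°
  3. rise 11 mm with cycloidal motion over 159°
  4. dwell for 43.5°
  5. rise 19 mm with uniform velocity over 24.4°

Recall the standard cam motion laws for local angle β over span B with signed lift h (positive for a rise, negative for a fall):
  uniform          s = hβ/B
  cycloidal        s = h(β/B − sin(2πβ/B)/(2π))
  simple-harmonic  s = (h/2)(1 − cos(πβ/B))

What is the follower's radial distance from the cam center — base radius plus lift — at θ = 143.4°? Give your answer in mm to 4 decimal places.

seg 1 [0°–79.5°] uniform, h=27: full span → s += 27 → s = 27.0000
seg 2 [79.5°–133.1°] dwell: s stays 27.0000
seg 3 [133.1°–292.1°] cycloidal, h=11: θ=143.4° here. β=10.3, B=159. 11·(0.0648 − sin(2π·0.0648)/(2π)) = 0.0195 → s = 27.0195
radial distance = base radius + s = 49 + 27.0195 = 76.0195

76.0195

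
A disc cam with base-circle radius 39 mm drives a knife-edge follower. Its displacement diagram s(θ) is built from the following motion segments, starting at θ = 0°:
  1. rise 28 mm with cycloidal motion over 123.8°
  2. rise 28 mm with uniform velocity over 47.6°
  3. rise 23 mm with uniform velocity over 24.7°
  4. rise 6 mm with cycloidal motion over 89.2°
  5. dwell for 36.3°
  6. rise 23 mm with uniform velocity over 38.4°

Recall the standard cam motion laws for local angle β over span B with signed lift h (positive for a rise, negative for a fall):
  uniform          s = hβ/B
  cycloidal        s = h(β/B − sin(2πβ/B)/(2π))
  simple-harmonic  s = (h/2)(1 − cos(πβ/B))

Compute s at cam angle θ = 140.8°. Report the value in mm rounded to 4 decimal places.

seg 1 [0°–123.8°] cycloidal, h=28: full span → s += 28 → s = 28.0000
seg 2 [123.8°–171.4°] uniform, h=28: θ=140.8° here. β=17, B=47.6. 28·17/47.6 = 10.0000 → s = 38.0000

38.0000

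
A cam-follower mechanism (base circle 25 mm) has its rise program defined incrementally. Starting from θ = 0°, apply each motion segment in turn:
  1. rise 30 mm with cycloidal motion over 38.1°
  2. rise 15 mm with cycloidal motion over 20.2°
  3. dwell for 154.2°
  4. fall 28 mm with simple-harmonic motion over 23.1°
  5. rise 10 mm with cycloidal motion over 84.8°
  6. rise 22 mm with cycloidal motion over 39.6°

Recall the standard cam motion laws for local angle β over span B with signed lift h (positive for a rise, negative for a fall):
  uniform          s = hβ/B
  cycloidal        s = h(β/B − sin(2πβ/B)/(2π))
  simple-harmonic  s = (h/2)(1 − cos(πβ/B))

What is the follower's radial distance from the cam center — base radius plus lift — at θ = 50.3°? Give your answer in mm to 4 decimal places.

seg 1 [0°–38.1°] cycloidal, h=30: full span → s += 30 → s = 30.0000
seg 2 [38.1°–58.3°] cycloidal, h=15: θ=50.3° here. β=12.2, B=20.2. 15·(0.6040 − sin(2π·0.6040)/(2π)) = 10.5103 → s = 40.5103
radial distance = base radius + s = 25 + 40.5103 = 65.5103

65.5103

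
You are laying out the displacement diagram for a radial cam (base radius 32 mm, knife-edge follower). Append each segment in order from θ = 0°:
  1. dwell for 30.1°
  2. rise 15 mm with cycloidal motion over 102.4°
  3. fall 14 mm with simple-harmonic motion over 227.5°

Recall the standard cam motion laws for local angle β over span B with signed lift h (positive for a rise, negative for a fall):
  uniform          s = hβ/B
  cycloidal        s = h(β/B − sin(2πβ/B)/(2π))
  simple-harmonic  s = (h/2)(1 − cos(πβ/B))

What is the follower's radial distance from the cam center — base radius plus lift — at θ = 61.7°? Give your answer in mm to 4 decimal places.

seg 1 [0°–30.1°] dwell: s stays 0.0000
seg 2 [30.1°–132.5°] cycloidal, h=15: θ=61.7° here. β=31.6, B=102.4. 15·(0.3086 − sin(2π·0.3086)/(2π)) = 2.4016 → s = 2.4016
radial distance = base radius + s = 32 + 2.4016 = 34.4016

34.4016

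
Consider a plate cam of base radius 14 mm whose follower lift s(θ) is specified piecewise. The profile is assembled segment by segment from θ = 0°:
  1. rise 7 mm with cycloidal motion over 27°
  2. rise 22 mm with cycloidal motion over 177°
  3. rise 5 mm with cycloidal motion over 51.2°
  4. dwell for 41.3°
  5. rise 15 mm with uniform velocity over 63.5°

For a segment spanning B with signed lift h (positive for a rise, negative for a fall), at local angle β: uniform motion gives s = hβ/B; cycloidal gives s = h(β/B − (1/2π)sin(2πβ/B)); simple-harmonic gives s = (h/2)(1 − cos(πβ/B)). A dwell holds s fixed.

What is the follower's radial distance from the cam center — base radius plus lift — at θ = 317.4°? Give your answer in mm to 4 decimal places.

seg 1 [0°–27°] cycloidal, h=7: full span → s += 7 → s = 7.0000
seg 2 [27°–204°] cycloidal, h=22: full span → s += 22 → s = 29.0000
seg 3 [204°–255.2°] cycloidal, h=5: full span → s += 5 → s = 34.0000
seg 4 [255.2°–296.5°] dwell: s stays 34.0000
seg 5 [296.5°–360°] uniform, h=15: θ=317.4° here. β=20.9, B=63.5. 15·20.9/63.5 = 4.9370 → s = 38.9370
radial distance = base radius + s = 14 + 38.9370 = 52.9370

52.9370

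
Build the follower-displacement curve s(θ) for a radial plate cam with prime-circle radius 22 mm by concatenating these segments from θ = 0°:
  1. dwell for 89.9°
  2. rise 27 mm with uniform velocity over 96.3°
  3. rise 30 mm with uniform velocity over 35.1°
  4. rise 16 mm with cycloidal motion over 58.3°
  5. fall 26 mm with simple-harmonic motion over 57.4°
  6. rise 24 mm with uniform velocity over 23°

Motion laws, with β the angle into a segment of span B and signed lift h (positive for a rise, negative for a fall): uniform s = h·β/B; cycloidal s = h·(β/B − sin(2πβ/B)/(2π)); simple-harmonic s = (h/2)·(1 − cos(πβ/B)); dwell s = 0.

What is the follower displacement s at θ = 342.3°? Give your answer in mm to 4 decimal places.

seg 1 [0°–89.9°] dwell: s stays 0.0000
seg 2 [89.9°–186.2°] uniform, h=27: full span → s += 27 → s = 27.0000
seg 3 [186.2°–221.3°] uniform, h=30: full span → s += 30 → s = 57.0000
seg 4 [221.3°–279.6°] cycloidal, h=16: full span → s += 16 → s = 73.0000
seg 5 [279.6°–337°] simple-harmonic, h=-26: full span → s += -26 → s = 47.0000
seg 6 [337°–360°] uniform, h=24: θ=342.3° here. β=5.3, B=23. 24·5.3/23 = 5.5304 → s = 52.5304

52.5304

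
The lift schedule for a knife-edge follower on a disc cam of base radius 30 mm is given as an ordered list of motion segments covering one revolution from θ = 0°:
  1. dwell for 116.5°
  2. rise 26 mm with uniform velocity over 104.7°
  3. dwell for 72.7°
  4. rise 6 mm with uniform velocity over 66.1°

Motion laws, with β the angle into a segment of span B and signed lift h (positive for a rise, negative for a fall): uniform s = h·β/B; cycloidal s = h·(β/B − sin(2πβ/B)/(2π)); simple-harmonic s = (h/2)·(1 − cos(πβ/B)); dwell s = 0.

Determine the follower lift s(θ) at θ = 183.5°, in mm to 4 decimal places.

seg 1 [0°–116.5°] dwell: s stays 0.0000
seg 2 [116.5°–221.2°] uniform, h=26: θ=183.5° here. β=67, B=104.7. 26·67/104.7 = 16.6380 → s = 16.6380

16.6380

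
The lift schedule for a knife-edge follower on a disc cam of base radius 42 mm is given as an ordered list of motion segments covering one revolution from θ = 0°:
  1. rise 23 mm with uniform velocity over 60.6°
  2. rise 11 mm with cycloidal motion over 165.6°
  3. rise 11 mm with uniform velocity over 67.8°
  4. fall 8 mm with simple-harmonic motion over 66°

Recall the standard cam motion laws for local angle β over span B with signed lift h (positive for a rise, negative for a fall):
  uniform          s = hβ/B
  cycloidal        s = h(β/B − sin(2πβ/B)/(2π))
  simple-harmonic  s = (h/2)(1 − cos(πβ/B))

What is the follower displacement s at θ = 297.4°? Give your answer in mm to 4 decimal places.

seg 1 [0°–60.6°] uniform, h=23: full span → s += 23 → s = 23.0000
seg 2 [60.6°–226.2°] cycloidal, h=11: full span → s += 11 → s = 34.0000
seg 3 [226.2°–294°] uniform, h=11: full span → s += 11 → s = 45.0000
seg 4 [294°–360°] simple-harmonic, h=-8: θ=297.4° here. β=3.4, B=66. -8/2·(1 − cos(π·0.0515)) = -0.0523 → s = 44.9477

44.9477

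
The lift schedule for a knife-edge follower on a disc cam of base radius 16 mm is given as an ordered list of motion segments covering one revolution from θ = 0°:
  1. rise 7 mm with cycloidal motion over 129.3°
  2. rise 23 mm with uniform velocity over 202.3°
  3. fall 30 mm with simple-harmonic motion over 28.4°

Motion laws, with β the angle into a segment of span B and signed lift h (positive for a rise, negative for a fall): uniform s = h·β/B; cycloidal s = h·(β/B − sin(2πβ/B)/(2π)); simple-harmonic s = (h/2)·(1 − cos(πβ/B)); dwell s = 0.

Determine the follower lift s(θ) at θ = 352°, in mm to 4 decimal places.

seg 1 [0°–129.3°] cycloidal, h=7: full span → s += 7 → s = 7.0000
seg 2 [129.3°–331.6°] uniform, h=23: full span → s += 23 → s = 30.0000
seg 3 [331.6°–360°] simple-harmonic, h=-30: θ=352° here. β=20.4, B=28.4. -30/2·(1 − cos(π·0.7183)) = -24.4999 → s = 5.5001

5.5001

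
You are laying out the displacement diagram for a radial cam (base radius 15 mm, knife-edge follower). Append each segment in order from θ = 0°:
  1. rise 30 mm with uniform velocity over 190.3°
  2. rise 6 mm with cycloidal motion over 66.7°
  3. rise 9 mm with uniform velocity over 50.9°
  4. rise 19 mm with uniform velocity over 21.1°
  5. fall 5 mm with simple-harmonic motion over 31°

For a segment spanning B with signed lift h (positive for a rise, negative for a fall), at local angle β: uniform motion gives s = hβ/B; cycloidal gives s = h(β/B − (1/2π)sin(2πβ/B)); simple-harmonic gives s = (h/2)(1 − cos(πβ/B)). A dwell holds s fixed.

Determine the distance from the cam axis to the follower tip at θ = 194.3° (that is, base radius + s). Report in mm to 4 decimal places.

seg 1 [0°–190.3°] uniform, h=30: full span → s += 30 → s = 30.0000
seg 2 [190.3°–257°] cycloidal, h=6: θ=194.3° here. β=4, B=66.7. 6·(0.0600 − sin(2π·0.0600)/(2π)) = 0.0085 → s = 30.0085
radial distance = base radius + s = 15 + 30.0085 = 45.0085

45.0085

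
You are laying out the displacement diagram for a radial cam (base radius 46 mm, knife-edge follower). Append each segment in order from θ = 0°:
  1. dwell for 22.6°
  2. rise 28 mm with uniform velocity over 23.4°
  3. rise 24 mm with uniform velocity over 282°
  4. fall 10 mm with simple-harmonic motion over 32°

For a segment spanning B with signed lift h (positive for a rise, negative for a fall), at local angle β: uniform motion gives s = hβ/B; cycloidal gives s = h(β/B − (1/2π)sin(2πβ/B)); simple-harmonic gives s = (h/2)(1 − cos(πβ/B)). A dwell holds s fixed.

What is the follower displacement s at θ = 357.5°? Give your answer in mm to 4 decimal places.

seg 1 [0°–22.6°] dwell: s stays 0.0000
seg 2 [22.6°–46°] uniform, h=28: full span → s += 28 → s = 28.0000
seg 3 [46°–328°] uniform, h=24: full span → s += 24 → s = 52.0000
seg 4 [328°–360°] simple-harmonic, h=-10: θ=357.5° here. β=29.5, B=32. -10/2·(1 − cos(π·0.9219)) = -9.8502 → s = 42.1498

42.1498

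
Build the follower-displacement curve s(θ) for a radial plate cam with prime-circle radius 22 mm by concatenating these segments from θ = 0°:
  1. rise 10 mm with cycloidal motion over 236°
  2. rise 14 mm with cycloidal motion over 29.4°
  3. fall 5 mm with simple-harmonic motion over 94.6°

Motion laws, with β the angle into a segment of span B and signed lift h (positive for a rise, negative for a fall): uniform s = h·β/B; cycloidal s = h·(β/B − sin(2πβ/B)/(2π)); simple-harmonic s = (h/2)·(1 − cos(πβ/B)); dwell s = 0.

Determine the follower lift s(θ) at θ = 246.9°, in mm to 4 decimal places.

seg 1 [0°–236°] cycloidal, h=10: full span → s += 10 → s = 10.0000
seg 2 [236°–265.4°] cycloidal, h=14: θ=246.9° here. β=10.9, B=29.4. 14·(0.3707 − sin(2π·0.3707)/(2π)) = 3.5734 → s = 13.5734

13.5734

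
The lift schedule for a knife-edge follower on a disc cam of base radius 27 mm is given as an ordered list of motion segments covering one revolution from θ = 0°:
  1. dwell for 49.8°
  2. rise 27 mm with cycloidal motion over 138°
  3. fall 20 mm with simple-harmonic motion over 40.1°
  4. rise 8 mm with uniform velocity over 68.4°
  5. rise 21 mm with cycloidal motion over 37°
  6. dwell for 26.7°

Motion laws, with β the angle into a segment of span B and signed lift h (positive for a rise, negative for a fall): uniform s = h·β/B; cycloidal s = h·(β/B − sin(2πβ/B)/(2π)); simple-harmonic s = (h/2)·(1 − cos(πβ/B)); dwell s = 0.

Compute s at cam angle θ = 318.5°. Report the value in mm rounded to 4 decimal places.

seg 1 [0°–49.8°] dwell: s stays 0.0000
seg 2 [49.8°–187.8°] cycloidal, h=27: full span → s += 27 → s = 27.0000
seg 3 [187.8°–227.9°] simple-harmonic, h=-20: full span → s += -20 → s = 7.0000
seg 4 [227.9°–296.3°] uniform, h=8: full span → s += 8 → s = 15.0000
seg 5 [296.3°–333.3°] cycloidal, h=21: θ=318.5° here. β=22.2, B=37. 21·(0.6000 − sin(2π·0.6000)/(2π)) = 14.5645 → s = 29.5645

29.5645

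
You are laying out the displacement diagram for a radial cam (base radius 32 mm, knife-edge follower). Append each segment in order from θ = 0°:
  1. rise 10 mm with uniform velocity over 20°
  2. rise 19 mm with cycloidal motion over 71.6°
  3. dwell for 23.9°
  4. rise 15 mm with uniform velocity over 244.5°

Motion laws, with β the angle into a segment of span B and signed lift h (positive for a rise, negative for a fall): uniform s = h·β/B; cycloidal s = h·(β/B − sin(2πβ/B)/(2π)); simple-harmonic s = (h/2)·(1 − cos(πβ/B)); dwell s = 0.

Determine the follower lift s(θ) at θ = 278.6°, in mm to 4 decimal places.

seg 1 [0°–20°] uniform, h=10: full span → s += 10 → s = 10.0000
seg 2 [20°–91.6°] cycloidal, h=19: full span → s += 19 → s = 29.0000
seg 3 [91.6°–115.5°] dwell: s stays 29.0000
seg 4 [115.5°–360°] uniform, h=15: θ=278.6° here. β=163.1, B=244.5. 15·163.1/244.5 = 10.0061 → s = 39.0061

39.0061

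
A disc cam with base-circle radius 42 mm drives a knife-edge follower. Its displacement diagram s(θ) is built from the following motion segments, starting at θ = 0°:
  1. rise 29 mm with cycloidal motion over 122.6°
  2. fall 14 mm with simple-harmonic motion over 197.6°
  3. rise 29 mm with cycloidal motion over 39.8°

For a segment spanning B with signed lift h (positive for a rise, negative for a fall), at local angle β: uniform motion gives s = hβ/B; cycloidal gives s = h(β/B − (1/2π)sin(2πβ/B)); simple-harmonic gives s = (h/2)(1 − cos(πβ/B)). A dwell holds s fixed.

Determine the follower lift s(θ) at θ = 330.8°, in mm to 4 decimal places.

seg 1 [0°–122.6°] cycloidal, h=29: full span → s += 29 → s = 29.0000
seg 2 [122.6°–320.2°] simple-harmonic, h=-14: full span → s += -14 → s = 15.0000
seg 3 [320.2°–360°] cycloidal, h=29: θ=330.8° here. β=10.6, B=39.8. 29·(0.2663 − sin(2π·0.2663)/(2π)) = 3.1324 → s = 18.1324

18.1324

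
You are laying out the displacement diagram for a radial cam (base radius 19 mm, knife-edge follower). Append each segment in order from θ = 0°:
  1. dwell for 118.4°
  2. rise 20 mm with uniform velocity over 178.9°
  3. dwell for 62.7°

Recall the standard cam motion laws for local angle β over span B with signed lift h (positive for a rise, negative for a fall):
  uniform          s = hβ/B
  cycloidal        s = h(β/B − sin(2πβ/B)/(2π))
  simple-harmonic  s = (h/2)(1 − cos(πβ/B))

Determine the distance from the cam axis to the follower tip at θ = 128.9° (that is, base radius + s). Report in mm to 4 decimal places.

seg 1 [0°–118.4°] dwell: s stays 0.0000
seg 2 [118.4°–297.3°] uniform, h=20: θ=128.9° here. β=10.5, B=178.9. 20·10.5/178.9 = 1.1738 → s = 1.1738
radial distance = base radius + s = 19 + 1.1738 = 20.1738

20.1738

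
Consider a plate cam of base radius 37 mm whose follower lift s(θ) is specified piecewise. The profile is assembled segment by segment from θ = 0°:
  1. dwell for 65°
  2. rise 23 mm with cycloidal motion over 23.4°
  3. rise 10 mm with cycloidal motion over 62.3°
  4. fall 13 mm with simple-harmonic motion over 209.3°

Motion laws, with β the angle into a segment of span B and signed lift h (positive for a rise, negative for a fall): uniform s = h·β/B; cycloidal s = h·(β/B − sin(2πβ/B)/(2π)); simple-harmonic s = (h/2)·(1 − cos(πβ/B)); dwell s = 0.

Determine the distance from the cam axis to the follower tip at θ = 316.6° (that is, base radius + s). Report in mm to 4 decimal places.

seg 1 [0°–65°] dwell: s stays 0.0000
seg 2 [65°–88.4°] cycloidal, h=23: full span → s += 23 → s = 23.0000
seg 3 [88.4°–150.7°] cycloidal, h=10: full span → s += 10 → s = 33.0000
seg 4 [150.7°–360°] simple-harmonic, h=-13: θ=316.6° here. β=165.9, B=209.3. -13/2·(1 − cos(π·0.7926)) = -11.6689 → s = 21.3311
radial distance = base radius + s = 37 + 21.3311 = 58.3311

58.3311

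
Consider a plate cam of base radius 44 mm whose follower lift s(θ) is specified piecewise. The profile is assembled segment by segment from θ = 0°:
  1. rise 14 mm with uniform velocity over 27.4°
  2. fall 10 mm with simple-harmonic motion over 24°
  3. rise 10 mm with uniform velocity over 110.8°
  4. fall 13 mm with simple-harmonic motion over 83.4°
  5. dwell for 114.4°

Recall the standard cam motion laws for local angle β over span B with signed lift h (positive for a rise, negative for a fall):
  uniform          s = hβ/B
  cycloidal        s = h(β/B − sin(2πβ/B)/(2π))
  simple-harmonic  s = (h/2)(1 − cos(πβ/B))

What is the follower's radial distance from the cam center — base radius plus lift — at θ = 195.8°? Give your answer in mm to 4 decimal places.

seg 1 [0°–27.4°] uniform, h=14: full span → s += 14 → s = 14.0000
seg 2 [27.4°–51.4°] simple-harmonic, h=-10: full span → s += -10 → s = 4.0000
seg 3 [51.4°–162.2°] uniform, h=10: full span → s += 10 → s = 14.0000
seg 4 [162.2°–245.6°] simple-harmonic, h=-13: θ=195.8° here. β=33.6, B=83.4. -13/2·(1 − cos(π·0.4029)) = -4.5474 → s = 9.4526
radial distance = base radius + s = 44 + 9.4526 = 53.4526

53.4526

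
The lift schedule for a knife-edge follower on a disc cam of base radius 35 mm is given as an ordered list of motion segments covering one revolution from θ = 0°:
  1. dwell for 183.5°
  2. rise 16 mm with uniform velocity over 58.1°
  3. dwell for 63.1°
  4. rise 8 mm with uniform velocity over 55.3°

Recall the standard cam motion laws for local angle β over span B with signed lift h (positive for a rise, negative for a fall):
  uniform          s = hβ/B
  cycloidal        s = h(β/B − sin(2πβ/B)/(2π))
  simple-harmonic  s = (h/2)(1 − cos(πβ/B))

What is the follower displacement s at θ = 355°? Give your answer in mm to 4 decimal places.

seg 1 [0°–183.5°] dwell: s stays 0.0000
seg 2 [183.5°–241.6°] uniform, h=16: full span → s += 16 → s = 16.0000
seg 3 [241.6°–304.7°] dwell: s stays 16.0000
seg 4 [304.7°–360°] uniform, h=8: θ=355° here. β=50.3, B=55.3. 8·50.3/55.3 = 7.2767 → s = 23.2767

23.2767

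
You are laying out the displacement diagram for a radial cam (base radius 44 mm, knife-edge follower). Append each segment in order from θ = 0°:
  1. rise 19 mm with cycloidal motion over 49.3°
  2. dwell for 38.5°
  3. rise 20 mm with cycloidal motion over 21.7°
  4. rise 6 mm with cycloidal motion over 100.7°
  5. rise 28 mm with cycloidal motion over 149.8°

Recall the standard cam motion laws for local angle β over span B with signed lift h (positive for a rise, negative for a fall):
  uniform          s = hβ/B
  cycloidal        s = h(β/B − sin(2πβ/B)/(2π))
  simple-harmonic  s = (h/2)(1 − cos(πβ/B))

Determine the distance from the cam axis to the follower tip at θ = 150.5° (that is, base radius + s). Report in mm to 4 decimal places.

seg 1 [0°–49.3°] cycloidal, h=19: full span → s += 19 → s = 19.0000
seg 2 [49.3°–87.8°] dwell: s stays 19.0000
seg 3 [87.8°–109.5°] cycloidal, h=20: full span → s += 20 → s = 39.0000
seg 4 [109.5°–210.2°] cycloidal, h=6: θ=150.5° here. β=41, B=100.7. 6·(0.4071 − sin(2π·0.4071)/(2π)) = 1.9169 → s = 40.9169
radial distance = base radius + s = 44 + 40.9169 = 84.9169

84.9169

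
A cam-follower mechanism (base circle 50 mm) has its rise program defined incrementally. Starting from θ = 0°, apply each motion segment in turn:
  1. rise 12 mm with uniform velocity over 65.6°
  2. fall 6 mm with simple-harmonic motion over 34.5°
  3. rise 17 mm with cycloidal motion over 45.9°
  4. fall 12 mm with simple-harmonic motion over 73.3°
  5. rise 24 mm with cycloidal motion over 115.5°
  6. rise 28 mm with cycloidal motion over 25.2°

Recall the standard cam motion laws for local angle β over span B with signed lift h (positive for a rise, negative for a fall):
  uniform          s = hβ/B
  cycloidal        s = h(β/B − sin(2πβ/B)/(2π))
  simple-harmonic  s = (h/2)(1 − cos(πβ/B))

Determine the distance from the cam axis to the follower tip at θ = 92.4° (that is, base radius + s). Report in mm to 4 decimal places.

seg 1 [0°–65.6°] uniform, h=12: full span → s += 12 → s = 12.0000
seg 2 [65.6°–100.1°] simple-harmonic, h=-6: θ=92.4° here. β=26.8, B=34.5. -6/2·(1 − cos(π·0.7768)) = -5.2923 → s = 6.7077
radial distance = base radius + s = 50 + 6.7077 = 56.7077

56.7077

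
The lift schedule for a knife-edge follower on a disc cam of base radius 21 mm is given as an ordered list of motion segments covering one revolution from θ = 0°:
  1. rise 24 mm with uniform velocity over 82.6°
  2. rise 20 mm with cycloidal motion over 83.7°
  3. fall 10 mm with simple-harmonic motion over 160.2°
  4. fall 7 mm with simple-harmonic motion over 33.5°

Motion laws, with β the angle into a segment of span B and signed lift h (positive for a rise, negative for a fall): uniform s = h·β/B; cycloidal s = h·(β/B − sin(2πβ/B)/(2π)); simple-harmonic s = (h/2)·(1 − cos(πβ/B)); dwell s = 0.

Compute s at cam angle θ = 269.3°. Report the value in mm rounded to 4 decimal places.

seg 1 [0°–82.6°] uniform, h=24: full span → s += 24 → s = 24.0000
seg 2 [82.6°–166.3°] cycloidal, h=20: full span → s += 20 → s = 44.0000
seg 3 [166.3°–326.5°] simple-harmonic, h=-10: θ=269.3° here. β=103, B=160.2. -10/2·(1 − cos(π·0.6429)) = -7.1707 → s = 36.8293

36.8293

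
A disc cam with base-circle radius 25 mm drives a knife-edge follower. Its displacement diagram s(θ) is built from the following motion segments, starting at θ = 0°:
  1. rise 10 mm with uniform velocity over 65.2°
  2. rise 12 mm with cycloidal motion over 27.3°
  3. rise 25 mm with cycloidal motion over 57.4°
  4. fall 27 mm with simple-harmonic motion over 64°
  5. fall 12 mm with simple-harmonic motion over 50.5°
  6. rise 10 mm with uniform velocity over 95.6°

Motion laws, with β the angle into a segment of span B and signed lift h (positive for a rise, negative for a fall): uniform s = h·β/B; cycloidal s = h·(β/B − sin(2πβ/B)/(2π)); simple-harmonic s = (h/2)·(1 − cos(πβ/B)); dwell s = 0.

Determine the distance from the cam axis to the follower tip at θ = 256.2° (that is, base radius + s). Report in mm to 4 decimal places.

seg 1 [0°–65.2°] uniform, h=10: full span → s += 10 → s = 10.0000
seg 2 [65.2°–92.5°] cycloidal, h=12: full span → s += 12 → s = 22.0000
seg 3 [92.5°–149.9°] cycloidal, h=25: full span → s += 25 → s = 47.0000
seg 4 [149.9°–213.9°] simple-harmonic, h=-27: full span → s += -27 → s = 20.0000
seg 5 [213.9°–264.4°] simple-harmonic, h=-12: θ=256.2° here. β=42.3, B=50.5. -12/2·(1 − cos(π·0.8376)) = -11.2361 → s = 8.7639
radial distance = base radius + s = 25 + 8.7639 = 33.7639

33.7639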